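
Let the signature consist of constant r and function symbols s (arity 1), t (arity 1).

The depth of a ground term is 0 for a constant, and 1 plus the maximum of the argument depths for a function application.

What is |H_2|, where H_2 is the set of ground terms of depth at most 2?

Count level by level. With function symbols s/1, t/1, the terms of depth ≤ k are the 1 constant together with each function applied to depth-≤(k−1) tuples, so N_k = 1 + N_{k-1} + N_{k-1}.
N_0 = 1
N_1 = 1 + 1 + 1 = 3
N_2 = 1 + 3 + 3 = 7
Explicitly: r, s(r), s(s(r)), s(t(r)), t(r), t(s(r)), t(t(r)).

7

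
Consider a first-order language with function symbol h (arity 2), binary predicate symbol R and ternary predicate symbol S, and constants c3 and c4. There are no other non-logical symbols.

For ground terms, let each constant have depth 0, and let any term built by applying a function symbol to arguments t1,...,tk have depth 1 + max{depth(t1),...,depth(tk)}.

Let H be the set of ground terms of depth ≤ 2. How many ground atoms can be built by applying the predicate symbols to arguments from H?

First count ground terms of depth ≤ 2.
Write N_k for the number of ground terms of depth ≤ k. A term of depth ≤ k is either a constant or a function symbol applied to arguments of depth ≤ k−1, so N_k = 2 + N_{k-1}^2.
N_0 = 2
N_1 = 2 + 2^2 = 6
N_2 = 2 + 6^2 = 38
So |H| = 38.
Ground atoms are formed by filling each argument slot of a predicate with a term from H, so an r-ary predicate gives |H|^r atoms:
  R: 38^2 = 1444;  S: 38^3 = 54872
Total ground atoms: 1444 + 54872 = 56316.

56316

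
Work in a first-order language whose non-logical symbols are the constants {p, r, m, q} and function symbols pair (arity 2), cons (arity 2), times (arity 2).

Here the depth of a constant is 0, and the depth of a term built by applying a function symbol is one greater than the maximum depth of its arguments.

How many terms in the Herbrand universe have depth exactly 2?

Count level by level. With function symbols pair/2, cons/2, times/2, the terms of depth ≤ k are the 4 constants together with each function applied to depth-≤(k−1) tuples, so N_k = 4 + N_{k-1}^2 + N_{k-1}^2 + N_{k-1}^2.
N_0 = 4
N_1 = 4 + 4^2 + 4^2 + 4^2 = 52
N_2 = 4 + 52^2 + 52^2 + 52^2 = 8116
Terms of depth exactly 2: N_2 − N_1 = 8116 − 52 = 8064.

8064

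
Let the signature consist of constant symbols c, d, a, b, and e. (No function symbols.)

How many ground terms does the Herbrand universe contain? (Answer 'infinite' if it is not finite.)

There are no function symbols, so every ground term is one of the 5 constants.
The Herbrand universe is {c, d, a, b, e}, which is finite with 5 elements.

5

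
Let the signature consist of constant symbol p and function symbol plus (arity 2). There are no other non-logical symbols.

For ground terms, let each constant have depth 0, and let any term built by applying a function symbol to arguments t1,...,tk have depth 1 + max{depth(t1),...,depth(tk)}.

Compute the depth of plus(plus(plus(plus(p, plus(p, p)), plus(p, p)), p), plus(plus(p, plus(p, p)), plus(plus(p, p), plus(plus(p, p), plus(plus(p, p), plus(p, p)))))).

depth(plus(p, p)) = 1 + max(0, 0) = 1
depth(plus(p, plus(p, p))) = 1 + max(0, 1) = 2
depth(plus(plus(p, plus(p, p)), plus(p, p))) = 1 + max(2, 1) = 3
depth(plus(plus(plus(p, plus(p, p)), plus(p, p)), p)) = 1 + max(3, 0) = 4
depth(plus(plus(p, p), plus(p, p))) = 1 + max(1, 1) = 2
depth(plus(plus(p, p), plus(plus(p, p), plus(p, p)))) = 1 + max(1, 2) = 3
depth(plus(plus(p, p), plus(plus(p, p), plus(plus(p, p), plus(p, p))))) = 1 + max(1, 3) = 4
depth(plus(plus(p, plus(p, p)), plus(plus(p, p), plus(plus(p, p), plus(plus(p, p), plus(p, p)))))) = 1 + max(2, 4) = 5
depth(plus(plus(plus(plus(p, plus(p, p)), plus(p, p)), p), plus(plus(p, plus(p, p)), plus(plus(p, p), plus(plus(p, p), plus(plus(p, p), plus(p, p))))))) = 1 + max(4, 5) = 6

6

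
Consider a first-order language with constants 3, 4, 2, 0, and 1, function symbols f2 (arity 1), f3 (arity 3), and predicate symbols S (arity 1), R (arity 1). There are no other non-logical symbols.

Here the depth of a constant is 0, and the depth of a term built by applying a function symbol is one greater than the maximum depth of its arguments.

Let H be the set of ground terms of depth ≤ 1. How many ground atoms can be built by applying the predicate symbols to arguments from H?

First count ground terms of depth ≤ 1.
If N_k denotes the number of depth-≤k ground terms, the 5 constants give N_0 = 5, and each function symbol of arity r contributes N_{k-1}^r new terms at level k: N_k = 5 + N_{k-1} + N_{k-1}^3.
N_0 = 5
N_1 = 5 + 5 + 5^3 = 135
So |H| = 135.
Ground atoms are formed by filling each argument slot of a predicate with a term from H, so an r-ary predicate gives |H|^r atoms:
  S: 135;  R: 135
Total ground atoms: 135 + 135 = 270.

270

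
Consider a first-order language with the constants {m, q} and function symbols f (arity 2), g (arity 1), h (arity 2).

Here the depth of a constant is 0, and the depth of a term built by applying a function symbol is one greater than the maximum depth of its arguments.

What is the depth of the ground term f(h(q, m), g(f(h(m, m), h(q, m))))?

4

depth(h(q, m)) = 1 + max(0, 0) = 1
depth(h(m, m)) = 1 + max(0, 0) = 1
depth(f(h(m, m), h(q, m))) = 1 + max(1, 1) = 2
depth(g(f(h(m, m), h(q, m)))) = 1 + depth(f(h(m, m), h(q, m))) = 1 + 2 = 3
depth(f(h(q, m), g(f(h(m, m), h(q, m))))) = 1 + max(1, 3) = 4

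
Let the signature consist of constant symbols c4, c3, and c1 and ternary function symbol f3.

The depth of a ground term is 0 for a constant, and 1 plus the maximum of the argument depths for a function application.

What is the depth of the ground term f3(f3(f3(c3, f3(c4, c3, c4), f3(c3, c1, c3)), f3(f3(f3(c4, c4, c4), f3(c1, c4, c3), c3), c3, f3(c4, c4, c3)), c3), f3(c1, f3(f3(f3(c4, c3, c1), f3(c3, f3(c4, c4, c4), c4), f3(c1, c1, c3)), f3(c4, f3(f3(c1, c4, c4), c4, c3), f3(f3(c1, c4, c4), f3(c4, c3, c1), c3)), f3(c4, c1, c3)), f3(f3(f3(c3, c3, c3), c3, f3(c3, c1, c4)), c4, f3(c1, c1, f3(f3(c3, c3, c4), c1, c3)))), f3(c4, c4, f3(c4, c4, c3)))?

6

depth(f3(c4, c3, c4)) = 1 + max(0, 0, 0) = 1
depth(f3(c3, c1, c3)) = 1 + max(0, 0, 0) = 1
depth(f3(c3, f3(c4, c3, c4), f3(c3, c1, c3))) = 1 + max(0, 1, 1) = 2
depth(f3(c4, c4, c4)) = 1 + max(0, 0, 0) = 1
depth(f3(c1, c4, c3)) = 1 + max(0, 0, 0) = 1
depth(f3(f3(c4, c4, c4), f3(c1, c4, c3), c3)) = 1 + max(1, 1, 0) = 2
depth(f3(c4, c4, c3)) = 1 + max(0, 0, 0) = 1
depth(f3(f3(f3(c4, c4, c4), f3(c1, c4, c3), c3), c3, f3(c4, c4, c3))) = 1 + max(2, 0, 1) = 3
depth(f3(f3(c3, f3(c4, c3, c4), f3(c3, c1, c3)), f3(f3(f3(c4, c4, c4), f3(c1, c4, c3), c3), c3, f3(c4, c4, c3)), c3)) = 1 + max(2, 3, 0) = 4
depth(f3(c4, c3, c1)) = 1 + max(0, 0, 0) = 1
depth(f3(c3, f3(c4, c4, c4), c4)) = 1 + max(0, 1, 0) = 2
depth(f3(c1, c1, c3)) = 1 + max(0, 0, 0) = 1
depth(f3(f3(c4, c3, c1), f3(c3, f3(c4, c4, c4), c4), f3(c1, c1, c3))) = 1 + max(1, 2, 1) = 3
depth(f3(c1, c4, c4)) = 1 + max(0, 0, 0) = 1
depth(f3(f3(c1, c4, c4), c4, c3)) = 1 + max(1, 0, 0) = 2
depth(f3(f3(c1, c4, c4), f3(c4, c3, c1), c3)) = 1 + max(1, 1, 0) = 2
depth(f3(c4, f3(f3(c1, c4, c4), c4, c3), f3(f3(c1, c4, c4), f3(c4, c3, c1), c3))) = 1 + max(0, 2, 2) = 3
depth(f3(c4, c1, c3)) = 1 + max(0, 0, 0) = 1
depth(f3(f3(f3(c4, c3, c1), f3(c3, f3(c4, c4, c4), c4), f3(c1, c1, c3)), f3(c4, f3(f3(c1, c4, c4), c4, c3), f3(f3(c1, c4, c4), f3(c4, c3, c1), c3)), f3(c4, c1, c3))) = 1 + max(3, 3, 1) = 4
depth(f3(c3, c3, c3)) = 1 + max(0, 0, 0) = 1
depth(f3(c3, c1, c4)) = 1 + max(0, 0, 0) = 1
depth(f3(f3(c3, c3, c3), c3, f3(c3, c1, c4))) = 1 + max(1, 0, 1) = 2
depth(f3(c3, c3, c4)) = 1 + max(0, 0, 0) = 1
depth(f3(f3(c3, c3, c4), c1, c3)) = 1 + max(1, 0, 0) = 2
depth(f3(c1, c1, f3(f3(c3, c3, c4), c1, c3))) = 1 + max(0, 0, 2) = 3
depth(f3(f3(f3(c3, c3, c3), c3, f3(c3, c1, c4)), c4, f3(c1, c1, f3(f3(c3, c3, c4), c1, c3)))) = 1 + max(2, 0, 3) = 4
depth(f3(c1, f3(f3(f3(c4, c3, c1), f3(c3, f3(c4, c4, c4), c4), f3(c1, c1, c3)), f3(c4, f3(f3(c1, c4, c4), c4, c3), f3(f3(c1, c4, c4), f3(c4, c3, c1), c3)), f3(c4, c1, c3)), f3(f3(f3(c3, c3, c3), c3, f3(c3, c1, c4)), c4, f3(c1, c1, f3(f3(c3, c3, c4), c1, c3))))) = 1 + max(0, 4, 4) = 5
depth(f3(c4, c4, f3(c4, c4, c3))) = 1 + max(0, 0, 1) = 2
depth(f3(f3(f3(c3, f3(c4, c3, c4), f3(c3, c1, c3)), f3(f3(f3(c4, c4, c4), f3(c1, c4, c3), c3), c3, f3(c4, c4, c3)), c3), f3(c1, f3(f3(f3(c4, c3, c1), f3(c3, f3(c4, c4, c4), c4), f3(c1, c1, c3)), f3(c4, f3(f3(c1, c4, c4), c4, c3), f3(f3(c1, c4, c4), f3(c4, c3, c1), c3)), f3(c4, c1, c3)), f3(f3(f3(c3, c3, c3), c3, f3(c3, c1, c4)), c4, f3(c1, c1, f3(f3(c3, c3, c4), c1, c3)))), f3(c4, c4, f3(c4, c4, c3)))) = 1 + max(4, 5, 2) = 6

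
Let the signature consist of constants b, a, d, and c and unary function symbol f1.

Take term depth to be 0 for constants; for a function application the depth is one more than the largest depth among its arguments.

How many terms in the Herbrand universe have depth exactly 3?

4

Let N_k = |{terms of depth ≤ k}|. Then N_0 = 4 and N_k = 4 + N_{k-1} for k ≥ 1 (one summand per function symbol, arity giving the exponent).
N_0 = 4
N_1 = 4 + 4 = 8
N_2 = 4 + 8 = 12
N_3 = 4 + 12 = 16
Terms of depth exactly 3: N_3 − N_2 = 16 − 12 = 4.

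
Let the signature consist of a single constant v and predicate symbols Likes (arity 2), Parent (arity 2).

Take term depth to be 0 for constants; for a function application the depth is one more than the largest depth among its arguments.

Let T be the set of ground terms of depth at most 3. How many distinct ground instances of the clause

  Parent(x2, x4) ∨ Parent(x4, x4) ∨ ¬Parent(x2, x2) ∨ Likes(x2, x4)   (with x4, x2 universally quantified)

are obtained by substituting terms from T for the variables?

Ground terms of depth ≤ 3:
  With no function symbols every ground term is a constant, so there is exactly 1 ground term at every depth bound.
  N_0 = 1
  N_1 = 1
  N_2 = 1
  N_3 = 1
So there is exactly 1 ground term available for substitution.
The clause has 2 distinct variables (x4, x2), each appearing in the body. In the free term algebra distinct substitutions yield syntactically distinct ground instances.
Number of ground instances = 1^2 = 1.

1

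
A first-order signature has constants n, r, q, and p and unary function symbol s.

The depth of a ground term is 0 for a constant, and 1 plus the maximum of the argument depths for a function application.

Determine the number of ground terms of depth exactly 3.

Let N_k = |{terms of depth ≤ k}|. Then N_0 = 4 and N_k = 4 + N_{k-1} for k ≥ 1 (one summand per function symbol, arity giving the exponent).
N_0 = 4
N_1 = 4 + 4 = 8
N_2 = 4 + 8 = 12
N_3 = 4 + 12 = 16
Terms of depth exactly 3: N_3 − N_2 = 16 − 12 = 4.

4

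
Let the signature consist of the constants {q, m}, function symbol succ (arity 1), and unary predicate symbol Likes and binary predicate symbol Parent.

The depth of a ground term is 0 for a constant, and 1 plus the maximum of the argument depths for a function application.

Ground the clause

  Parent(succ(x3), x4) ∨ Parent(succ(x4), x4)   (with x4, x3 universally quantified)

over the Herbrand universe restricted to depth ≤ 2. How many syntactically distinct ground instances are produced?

Ground terms of depth ≤ 2:
  Let N_k = |{terms of depth ≤ k}|. Then N_0 = 2 and N_k = 2 + N_{k-1} for k ≥ 1 (one summand per function symbol, arity giving the exponent).
  N_0 = 2
  N_1 = 2 + 2 = 4
  N_2 = 2 + 4 = 6
  Explicitly: q, m, succ(q), succ(m), succ(succ(q)), succ(succ(m)).
So there are 6 ground terms available for substitution.
The body mentions every one of the 2 quantified variables; since ground terms form a free algebra, no two substitutions collapse to the same formula.
Number of ground instances = 6^2 = 36.

36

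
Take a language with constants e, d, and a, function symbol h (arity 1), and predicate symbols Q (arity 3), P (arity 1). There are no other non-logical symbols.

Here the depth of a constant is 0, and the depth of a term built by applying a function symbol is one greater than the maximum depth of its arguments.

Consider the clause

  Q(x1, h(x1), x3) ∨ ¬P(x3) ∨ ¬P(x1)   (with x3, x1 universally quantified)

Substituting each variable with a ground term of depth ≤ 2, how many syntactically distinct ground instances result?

Ground terms of depth ≤ 2:
  If N_k denotes the number of depth-≤k ground terms, the 3 constants give N_0 = 3, and each function symbol of arity r contributes N_{k-1}^r new terms at level k: N_k = 3 + N_{k-1}.
  N_0 = 3
  N_1 = 3 + 3 = 6
  N_2 = 3 + 6 = 9
So there are 9 ground terms available for substitution.
The clause has 2 distinct variables (x3, x1), each appearing in the body. In the free term algebra distinct substitutions yield syntactically distinct ground instances.
Number of ground instances = 9^2 = 81.

81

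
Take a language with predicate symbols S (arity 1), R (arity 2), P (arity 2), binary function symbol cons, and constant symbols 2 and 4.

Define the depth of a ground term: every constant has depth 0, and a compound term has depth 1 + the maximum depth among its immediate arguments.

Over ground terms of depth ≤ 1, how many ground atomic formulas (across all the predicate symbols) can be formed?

78

First count ground terms of depth ≤ 1.
Let N_k = |{terms of depth ≤ k}|. Then N_0 = 2 and N_k = 2 + N_{k-1}^2 for k ≥ 1 (one summand per function symbol, arity giving the exponent).
N_0 = 2
N_1 = 2 + 2^2 = 6
So |H| = 6.
A ground atom is a predicate applied to a tuple of terms from H, so the count is the sum over predicates of |H|^arity:
  S: 6;  R: 6^2 = 36;  P: 6^2 = 36
Total ground atoms: 6 + 36 + 36 = 78.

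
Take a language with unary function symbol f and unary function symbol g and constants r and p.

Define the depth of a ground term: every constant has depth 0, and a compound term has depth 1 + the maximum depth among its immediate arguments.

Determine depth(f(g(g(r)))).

3

depth(g(r)) = 1 + depth(r) = 1 + 0 = 1
depth(g(g(r))) = 1 + depth(g(r)) = 1 + 1 = 2
depth(f(g(g(r)))) = 1 + depth(g(g(r))) = 1 + 2 = 3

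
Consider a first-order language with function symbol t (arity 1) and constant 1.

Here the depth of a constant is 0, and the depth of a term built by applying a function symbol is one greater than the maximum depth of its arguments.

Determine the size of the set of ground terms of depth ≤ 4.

Count level by level. With function symbols t/1, the terms of depth ≤ k are the 1 constant together with each function applied to depth-≤(k−1) tuples, so N_k = 1 + N_{k-1}.
N_0 = 1
N_1 = 1 + 1 = 2
N_2 = 1 + 2 = 3
N_3 = 1 + 3 = 4
N_4 = 1 + 4 = 5

5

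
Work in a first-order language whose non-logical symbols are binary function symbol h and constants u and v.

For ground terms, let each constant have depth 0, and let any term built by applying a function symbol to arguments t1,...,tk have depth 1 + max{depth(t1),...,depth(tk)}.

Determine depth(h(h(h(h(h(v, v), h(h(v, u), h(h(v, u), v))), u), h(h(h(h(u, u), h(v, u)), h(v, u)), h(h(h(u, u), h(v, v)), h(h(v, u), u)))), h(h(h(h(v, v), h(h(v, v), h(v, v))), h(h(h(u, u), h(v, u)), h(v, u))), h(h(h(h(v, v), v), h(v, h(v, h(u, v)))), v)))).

7

depth(h(v, v)) = 1 + max(0, 0) = 1
depth(h(v, u)) = 1 + max(0, 0) = 1
depth(h(h(v, u), v)) = 1 + max(1, 0) = 2
depth(h(h(v, u), h(h(v, u), v))) = 1 + max(1, 2) = 3
depth(h(h(v, v), h(h(v, u), h(h(v, u), v)))) = 1 + max(1, 3) = 4
depth(h(h(h(v, v), h(h(v, u), h(h(v, u), v))), u)) = 1 + max(4, 0) = 5
depth(h(u, u)) = 1 + max(0, 0) = 1
depth(h(h(u, u), h(v, u))) = 1 + max(1, 1) = 2
depth(h(h(h(u, u), h(v, u)), h(v, u))) = 1 + max(2, 1) = 3
depth(h(h(u, u), h(v, v))) = 1 + max(1, 1) = 2
depth(h(h(v, u), u)) = 1 + max(1, 0) = 2
depth(h(h(h(u, u), h(v, v)), h(h(v, u), u))) = 1 + max(2, 2) = 3
depth(h(h(h(h(u, u), h(v, u)), h(v, u)), h(h(h(u, u), h(v, v)), h(h(v, u), u)))) = 1 + max(3, 3) = 4
depth(h(h(h(h(v, v), h(h(v, u), h(h(v, u), v))), u), h(h(h(h(u, u), h(v, u)), h(v, u)), h(h(h(u, u), h(v, v)), h(h(v, u), u))))) = 1 + max(5, 4) = 6
depth(h(h(v, v), h(v, v))) = 1 + max(1, 1) = 2
depth(h(h(v, v), h(h(v, v), h(v, v)))) = 1 + max(1, 2) = 3
depth(h(h(h(v, v), h(h(v, v), h(v, v))), h(h(h(u, u), h(v, u)), h(v, u)))) = 1 + max(3, 3) = 4
depth(h(h(v, v), v)) = 1 + max(1, 0) = 2
depth(h(u, v)) = 1 + max(0, 0) = 1
depth(h(v, h(u, v))) = 1 + max(0, 1) = 2
depth(h(v, h(v, h(u, v)))) = 1 + max(0, 2) = 3
depth(h(h(h(v, v), v), h(v, h(v, h(u, v))))) = 1 + max(2, 3) = 4
depth(h(h(h(h(v, v), v), h(v, h(v, h(u, v)))), v)) = 1 + max(4, 0) = 5
depth(h(h(h(h(v, v), h(h(v, v), h(v, v))), h(h(h(u, u), h(v, u)), h(v, u))), h(h(h(h(v, v), v), h(v, h(v, h(u, v)))), v))) = 1 + max(4, 5) = 6
depth(h(h(h(h(h(v, v), h(h(v, u), h(h(v, u), v))), u), h(h(h(h(u, u), h(v, u)), h(v, u)), h(h(h(u, u), h(v, v)), h(h(v, u), u)))), h(h(h(h(v, v), h(h(v, v), h(v, v))), h(h(h(u, u), h(v, u)), h(v, u))), h(h(h(h(v, v), v), h(v, h(v, h(u, v)))), v)))) = 1 + max(6, 6) = 7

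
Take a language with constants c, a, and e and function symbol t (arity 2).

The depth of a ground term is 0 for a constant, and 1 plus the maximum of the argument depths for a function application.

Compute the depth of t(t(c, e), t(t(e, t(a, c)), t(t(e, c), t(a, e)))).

depth(t(c, e)) = 1 + max(0, 0) = 1
depth(t(a, c)) = 1 + max(0, 0) = 1
depth(t(e, t(a, c))) = 1 + max(0, 1) = 2
depth(t(e, c)) = 1 + max(0, 0) = 1
depth(t(a, e)) = 1 + max(0, 0) = 1
depth(t(t(e, c), t(a, e))) = 1 + max(1, 1) = 2
depth(t(t(e, t(a, c)), t(t(e, c), t(a, e)))) = 1 + max(2, 2) = 3
depth(t(t(c, e), t(t(e, t(a, c)), t(t(e, c), t(a, e))))) = 1 + max(1, 3) = 4

4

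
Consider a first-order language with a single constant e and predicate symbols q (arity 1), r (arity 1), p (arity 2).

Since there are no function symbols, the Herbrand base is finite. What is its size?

3

With no function symbols, the Herbrand universe is just the 1 constant.
Ground atoms per predicate: q: 1, r: 1, p: 1^2 = 1.
Herbrand base size = 1 + 1 + 1 = 3.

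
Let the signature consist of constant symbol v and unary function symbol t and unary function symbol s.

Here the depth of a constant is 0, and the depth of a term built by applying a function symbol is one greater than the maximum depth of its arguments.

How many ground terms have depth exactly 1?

Let N_k count ground terms of depth at most k. Each non-constant term of depth ≤ k is some function symbol applied to depth-≤(k−1) arguments, giving N_k = 1 + N_{k-1} + N_{k-1}.
N_0 = 1
N_1 = 1 + 1 + 1 = 3
Terms of depth exactly 1: N_1 − N_0 = 3 − 1 = 2.

2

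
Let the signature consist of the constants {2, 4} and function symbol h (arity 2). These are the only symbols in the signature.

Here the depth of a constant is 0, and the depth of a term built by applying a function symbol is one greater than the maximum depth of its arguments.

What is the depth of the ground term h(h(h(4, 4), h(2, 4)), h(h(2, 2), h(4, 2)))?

3

depth(h(4, 4)) = 1 + max(0, 0) = 1
depth(h(2, 4)) = 1 + max(0, 0) = 1
depth(h(h(4, 4), h(2, 4))) = 1 + max(1, 1) = 2
depth(h(2, 2)) = 1 + max(0, 0) = 1
depth(h(4, 2)) = 1 + max(0, 0) = 1
depth(h(h(2, 2), h(4, 2))) = 1 + max(1, 1) = 2
depth(h(h(h(4, 4), h(2, 4)), h(h(2, 2), h(4, 2)))) = 1 + max(2, 2) = 3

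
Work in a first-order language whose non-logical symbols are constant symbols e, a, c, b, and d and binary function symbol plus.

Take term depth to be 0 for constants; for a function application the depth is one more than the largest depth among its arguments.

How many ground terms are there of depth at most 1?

30

If N_k denotes the number of depth-≤k ground terms, the 5 constants give N_0 = 5, and each function symbol of arity r contributes N_{k-1}^r new terms at level k: N_k = 5 + N_{k-1}^2.
N_0 = 5
N_1 = 5 + 5^2 = 30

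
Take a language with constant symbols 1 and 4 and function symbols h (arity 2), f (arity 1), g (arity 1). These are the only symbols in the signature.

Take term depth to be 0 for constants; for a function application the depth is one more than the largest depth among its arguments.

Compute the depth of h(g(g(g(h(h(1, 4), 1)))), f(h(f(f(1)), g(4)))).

6

depth(h(1, 4)) = 1 + max(0, 0) = 1
depth(h(h(1, 4), 1)) = 1 + max(1, 0) = 2
depth(g(h(h(1, 4), 1))) = 1 + depth(h(h(1, 4), 1)) = 1 + 2 = 3
depth(g(g(h(h(1, 4), 1)))) = 1 + depth(g(h(h(1, 4), 1))) = 1 + 3 = 4
depth(g(g(g(h(h(1, 4), 1))))) = 1 + depth(g(g(h(h(1, 4), 1)))) = 1 + 4 = 5
depth(f(1)) = 1 + depth(1) = 1 + 0 = 1
depth(f(f(1))) = 1 + depth(f(1)) = 1 + 1 = 2
depth(g(4)) = 1 + depth(4) = 1 + 0 = 1
depth(h(f(f(1)), g(4))) = 1 + max(2, 1) = 3
depth(f(h(f(f(1)), g(4)))) = 1 + depth(h(f(f(1)), g(4))) = 1 + 3 = 4
depth(h(g(g(g(h(h(1, 4), 1)))), f(h(f(f(1)), g(4))))) = 1 + max(5, 4) = 6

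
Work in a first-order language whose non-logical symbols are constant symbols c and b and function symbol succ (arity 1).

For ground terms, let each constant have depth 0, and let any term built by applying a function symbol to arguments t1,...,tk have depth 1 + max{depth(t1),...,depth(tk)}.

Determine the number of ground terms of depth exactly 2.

Let N_k count ground terms of depth at most k. Each non-constant term of depth ≤ k is some function symbol applied to depth-≤(k−1) arguments, giving N_k = 2 + N_{k-1}.
N_0 = 2
N_1 = 2 + 2 = 4
N_2 = 2 + 4 = 6
Terms of depth exactly 2: N_2 − N_1 = 6 − 4 = 2.

2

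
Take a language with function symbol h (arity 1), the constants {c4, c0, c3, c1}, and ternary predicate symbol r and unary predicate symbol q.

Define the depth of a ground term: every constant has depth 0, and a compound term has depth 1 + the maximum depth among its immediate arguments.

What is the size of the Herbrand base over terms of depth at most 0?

First count ground terms of depth ≤ 0.
If N_k denotes the number of depth-≤k ground terms, the 4 constants give N_0 = 4, and each function symbol of arity r contributes N_{k-1}^r new terms at level k: N_k = 4 + N_{k-1}.
N_0 = 4
Explicitly: c4, c0, c3, c1.
So |H| = 4.
Each predicate of arity r yields |H|^r ground atoms (one per choice of an r-tuple from H):
  r: 4^3 = 64;  q: 4
Total ground atoms: 64 + 4 = 68.

68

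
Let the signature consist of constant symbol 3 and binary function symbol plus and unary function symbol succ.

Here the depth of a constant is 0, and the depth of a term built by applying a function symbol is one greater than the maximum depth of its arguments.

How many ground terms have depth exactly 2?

Let N_k = |{terms of depth ≤ k}|. Then N_0 = 1 and N_k = 1 + N_{k-1}^2 + N_{k-1} for k ≥ 1 (one summand per function symbol, arity giving the exponent).
N_0 = 1
N_1 = 1 + 1^2 + 1 = 3
N_2 = 1 + 3^2 + 3 = 13
Terms of depth exactly 2: N_2 − N_1 = 13 − 3 = 10.

10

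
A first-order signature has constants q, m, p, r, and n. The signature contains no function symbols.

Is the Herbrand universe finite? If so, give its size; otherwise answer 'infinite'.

5

There are no function symbols, so every ground term is one of the 5 constants.
The Herbrand universe is {q, m, p, r, n}, which is finite with 5 elements.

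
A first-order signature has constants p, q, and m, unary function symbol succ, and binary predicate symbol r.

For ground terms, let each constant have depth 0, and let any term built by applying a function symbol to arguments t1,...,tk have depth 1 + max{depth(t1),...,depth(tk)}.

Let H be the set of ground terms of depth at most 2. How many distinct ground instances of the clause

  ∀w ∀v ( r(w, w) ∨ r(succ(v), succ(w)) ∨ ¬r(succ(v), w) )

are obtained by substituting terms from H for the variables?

81

Ground terms of depth ≤ 2:
  Write N_k for the number of ground terms of depth ≤ k. A term of depth ≤ k is either a constant or a function symbol applied to arguments of depth ≤ k−1, so N_k = 3 + N_{k-1}.
  N_0 = 3
  N_1 = 3 + 3 = 6
  N_2 = 3 + 6 = 9
So there are 9 ground terms available for substitution.
Each of w, v ranges independently over the available ground terms, and distinct assignments produce distinct instances.
Number of ground instances = 9^2 = 81.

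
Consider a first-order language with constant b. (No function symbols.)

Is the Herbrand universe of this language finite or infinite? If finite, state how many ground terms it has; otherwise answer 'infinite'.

1

There are no function symbols, so the only ground term is the single constant.
The Herbrand universe is {b}, finite with 1 element.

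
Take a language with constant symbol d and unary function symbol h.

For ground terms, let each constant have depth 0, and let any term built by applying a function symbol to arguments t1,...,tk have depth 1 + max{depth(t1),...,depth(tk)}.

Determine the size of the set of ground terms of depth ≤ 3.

4

If N_k denotes the number of depth-≤k ground terms, the 1 constant gives N_0 = 1, and each function symbol of arity r contributes N_{k-1}^r new terms at level k: N_k = 1 + N_{k-1}.
N_0 = 1
N_1 = 1 + 1 = 2
N_2 = 1 + 2 = 3
N_3 = 1 + 3 = 4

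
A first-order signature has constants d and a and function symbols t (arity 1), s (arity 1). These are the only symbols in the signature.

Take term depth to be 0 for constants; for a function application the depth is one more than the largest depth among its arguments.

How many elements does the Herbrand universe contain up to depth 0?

2

Write N_k for the number of ground terms of depth ≤ k. A term of depth ≤ k is either a constant or a function symbol applied to arguments of depth ≤ k−1, so N_k = 2 + N_{k-1} + N_{k-1}.
N_0 = 2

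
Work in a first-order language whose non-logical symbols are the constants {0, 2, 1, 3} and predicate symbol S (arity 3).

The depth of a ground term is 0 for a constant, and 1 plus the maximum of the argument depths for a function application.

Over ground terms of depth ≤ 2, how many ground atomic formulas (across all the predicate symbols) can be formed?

64

First count ground terms of depth ≤ 2.
With no function symbols every ground term is a constant, so there are exactly 4 ground terms at every depth bound.
N_0 = 4
N_1 = 4
N_2 = 4
Explicitly: 0, 2, 1, 3.
So |H| = 4.
A ground atom is a predicate applied to a tuple of terms from H, so the count is the sum over predicates of |H|^arity:
  S: 4^3 = 64
Total ground atoms: 64.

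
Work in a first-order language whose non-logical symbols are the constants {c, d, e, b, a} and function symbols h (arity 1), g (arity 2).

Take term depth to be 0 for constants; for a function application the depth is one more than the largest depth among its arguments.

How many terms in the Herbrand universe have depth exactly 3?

1600230

Let N_k = |{terms of depth ≤ k}|. Then N_0 = 5 and N_k = 5 + N_{k-1} + N_{k-1}^2 for k ≥ 1 (one summand per function symbol, arity giving the exponent).
N_0 = 5
N_1 = 5 + 5 + 5^2 = 35
N_2 = 5 + 35 + 35^2 = 1265
N_3 = 5 + 1265 + 1265^2 = 1601495
Terms of depth exactly 3: N_3 − N_2 = 1601495 − 1265 = 1600230.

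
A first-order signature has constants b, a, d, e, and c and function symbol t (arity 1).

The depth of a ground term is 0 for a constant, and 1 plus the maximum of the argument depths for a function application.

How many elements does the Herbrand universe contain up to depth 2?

Let N_k = |{terms of depth ≤ k}|. Then N_0 = 5 and N_k = 5 + N_{k-1} for k ≥ 1 (one summand per function symbol, arity giving the exponent).
N_0 = 5
N_1 = 5 + 5 = 10
N_2 = 5 + 10 = 15

15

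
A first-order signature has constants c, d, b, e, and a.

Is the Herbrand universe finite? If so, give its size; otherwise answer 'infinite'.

5

There are no function symbols, so every ground term is one of the 5 constants.
The Herbrand universe is {c, d, b, e, a}, which is finite with 5 elements.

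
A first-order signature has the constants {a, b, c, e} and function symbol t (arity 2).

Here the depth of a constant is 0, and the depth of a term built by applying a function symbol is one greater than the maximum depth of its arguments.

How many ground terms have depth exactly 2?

Count level by level. With function symbols t/2, the terms of depth ≤ k are the 4 constants together with each function applied to depth-≤(k−1) tuples, so N_k = 4 + N_{k-1}^2.
N_0 = 4
N_1 = 4 + 4^2 = 20
N_2 = 4 + 20^2 = 404
Terms of depth exactly 2: N_2 − N_1 = 404 − 20 = 384.

384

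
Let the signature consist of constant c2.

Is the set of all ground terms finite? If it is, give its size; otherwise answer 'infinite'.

1

There are no function symbols, so the only ground term is the single constant.
The Herbrand universe is {c2}, finite with 1 element.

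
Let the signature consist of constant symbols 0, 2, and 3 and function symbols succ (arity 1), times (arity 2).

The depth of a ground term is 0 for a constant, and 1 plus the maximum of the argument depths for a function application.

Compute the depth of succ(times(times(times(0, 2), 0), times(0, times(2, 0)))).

4

depth(times(0, 2)) = 1 + max(0, 0) = 1
depth(times(times(0, 2), 0)) = 1 + max(1, 0) = 2
depth(times(2, 0)) = 1 + max(0, 0) = 1
depth(times(0, times(2, 0))) = 1 + max(0, 1) = 2
depth(times(times(times(0, 2), 0), times(0, times(2, 0)))) = 1 + max(2, 2) = 3
depth(succ(times(times(times(0, 2), 0), times(0, times(2, 0))))) = 1 + depth(times(times(times(0, 2), 0), times(0, times(2, 0)))) = 1 + 3 = 4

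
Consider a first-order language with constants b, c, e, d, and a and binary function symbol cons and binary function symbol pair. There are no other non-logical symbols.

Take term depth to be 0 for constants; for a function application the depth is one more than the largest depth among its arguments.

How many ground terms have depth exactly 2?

Count level by level. With function symbols cons/2, pair/2, the terms of depth ≤ k are the 5 constants together with each function applied to depth-≤(k−1) tuples, so N_k = 5 + N_{k-1}^2 + N_{k-1}^2.
N_0 = 5
N_1 = 5 + 5^2 + 5^2 = 55
N_2 = 5 + 55^2 + 55^2 = 6055
Terms of depth exactly 2: N_2 − N_1 = 6055 − 55 = 6000.

6000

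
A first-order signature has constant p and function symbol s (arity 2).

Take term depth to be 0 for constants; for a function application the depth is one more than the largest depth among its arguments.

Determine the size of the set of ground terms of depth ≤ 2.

Write N_k for the number of ground terms of depth ≤ k. A term of depth ≤ k is either a constant or a function symbol applied to arguments of depth ≤ k−1, so N_k = 1 + N_{k-1}^2.
N_0 = 1
N_1 = 1 + 1^2 = 2
N_2 = 1 + 2^2 = 5

5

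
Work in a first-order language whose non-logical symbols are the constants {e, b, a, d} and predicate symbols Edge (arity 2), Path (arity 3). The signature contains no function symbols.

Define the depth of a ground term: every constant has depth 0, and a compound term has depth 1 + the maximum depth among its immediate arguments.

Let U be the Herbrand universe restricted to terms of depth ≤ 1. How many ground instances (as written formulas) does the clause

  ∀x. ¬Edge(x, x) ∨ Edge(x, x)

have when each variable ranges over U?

4

Ground terms of depth ≤ 1:
  With no function symbols every ground term is a constant, so there are exactly 4 ground terms at every depth bound.
  N_0 = 4
  N_1 = 4
So there are 4 ground terms available for substitution.
The clause has 1 distinct variable (x), which appears in the body. In the free term algebra distinct substitutions yield syntactically distinct ground instances.
Number of ground instances = 4.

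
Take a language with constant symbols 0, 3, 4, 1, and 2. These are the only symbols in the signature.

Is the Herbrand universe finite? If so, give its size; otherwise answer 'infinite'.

There are no function symbols, so every ground term is one of the 5 constants.
The Herbrand universe is {0, 3, 4, 1, 2}, which is finite with 5 elements.

5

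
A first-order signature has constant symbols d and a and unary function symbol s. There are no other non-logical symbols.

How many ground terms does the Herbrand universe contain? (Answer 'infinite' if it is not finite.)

infinite

The signature has at least one function symbol (s, arity 1) and at least one constant (d).
Iterating s gives infinitely many distinct ground terms: d, s(d), s(s(d)), ...
So the Herbrand universe is infinite.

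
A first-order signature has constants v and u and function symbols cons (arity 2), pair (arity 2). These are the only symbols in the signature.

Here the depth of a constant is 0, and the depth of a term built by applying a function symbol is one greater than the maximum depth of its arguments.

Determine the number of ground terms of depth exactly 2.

Let N_k = |{terms of depth ≤ k}|. Then N_0 = 2 and N_k = 2 + N_{k-1}^2 + N_{k-1}^2 for k ≥ 1 (one summand per function symbol, arity giving the exponent).
N_0 = 2
N_1 = 2 + 2^2 + 2^2 = 10
N_2 = 2 + 10^2 + 10^2 = 202
Terms of depth exactly 2: N_2 − N_1 = 202 − 10 = 192.

192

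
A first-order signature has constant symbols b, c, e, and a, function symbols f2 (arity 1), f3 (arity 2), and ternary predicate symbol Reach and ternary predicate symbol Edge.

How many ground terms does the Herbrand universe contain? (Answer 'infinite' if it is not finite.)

infinite

The signature has at least one function symbol (f2, arity 1) and at least one constant (b).
Iterating f2 gives infinitely many distinct ground terms: b, f2(b), f2(f2(b)), ...
So the Herbrand universe is infinite.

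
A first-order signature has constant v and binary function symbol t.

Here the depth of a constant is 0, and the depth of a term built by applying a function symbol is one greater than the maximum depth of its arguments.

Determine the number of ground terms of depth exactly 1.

Let N_k count ground terms of depth at most k. Each non-constant term of depth ≤ k is some function symbol applied to depth-≤(k−1) arguments, giving N_k = 1 + N_{k-1}^2.
N_0 = 1
N_1 = 1 + 1^2 = 2
Terms of depth exactly 1: N_1 − N_0 = 2 − 1 = 1.

1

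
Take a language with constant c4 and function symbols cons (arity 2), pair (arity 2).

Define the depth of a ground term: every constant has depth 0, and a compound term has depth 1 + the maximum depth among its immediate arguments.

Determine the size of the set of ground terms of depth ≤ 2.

19

If N_k denotes the number of depth-≤k ground terms, the 1 constant gives N_0 = 1, and each function symbol of arity r contributes N_{k-1}^r new terms at level k: N_k = 1 + N_{k-1}^2 + N_{k-1}^2.
N_0 = 1
N_1 = 1 + 1^2 + 1^2 = 3
N_2 = 1 + 3^2 + 3^2 = 19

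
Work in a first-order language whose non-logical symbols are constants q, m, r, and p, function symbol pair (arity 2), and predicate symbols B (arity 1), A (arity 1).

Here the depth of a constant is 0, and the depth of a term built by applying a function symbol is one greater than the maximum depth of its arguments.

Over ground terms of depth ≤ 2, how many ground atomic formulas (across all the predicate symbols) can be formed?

808

First count ground terms of depth ≤ 2.
Count level by level. With function symbols pair/2, the terms of depth ≤ k are the 4 constants together with each function applied to depth-≤(k−1) tuples, so N_k = 4 + N_{k-1}^2.
N_0 = 4
N_1 = 4 + 4^2 = 20
N_2 = 4 + 20^2 = 404
So |H| = 404.
For each predicate symbol, the number of ground atoms is |H| raised to its arity; summing:
  B: 404;  A: 404
Total ground atoms: 404 + 404 = 808.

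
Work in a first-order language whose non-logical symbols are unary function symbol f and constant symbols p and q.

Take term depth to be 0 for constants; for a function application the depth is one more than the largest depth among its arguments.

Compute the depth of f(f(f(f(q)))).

depth(f(q)) = 1 + depth(q) = 1 + 0 = 1
depth(f(f(q))) = 1 + depth(f(q)) = 1 + 1 = 2
depth(f(f(f(q)))) = 1 + depth(f(f(q))) = 1 + 2 = 3
depth(f(f(f(f(q))))) = 1 + depth(f(f(f(q)))) = 1 + 3 = 4

4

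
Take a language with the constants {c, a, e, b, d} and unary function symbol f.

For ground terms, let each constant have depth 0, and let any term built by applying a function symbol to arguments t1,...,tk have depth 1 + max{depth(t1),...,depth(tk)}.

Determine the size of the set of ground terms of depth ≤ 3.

Count level by level. With function symbols f/1, the terms of depth ≤ k are the 5 constants together with each function applied to depth-≤(k−1) tuples, so N_k = 5 + N_{k-1}.
N_0 = 5
N_1 = 5 + 5 = 10
N_2 = 5 + 10 = 15
N_3 = 5 + 15 = 20

20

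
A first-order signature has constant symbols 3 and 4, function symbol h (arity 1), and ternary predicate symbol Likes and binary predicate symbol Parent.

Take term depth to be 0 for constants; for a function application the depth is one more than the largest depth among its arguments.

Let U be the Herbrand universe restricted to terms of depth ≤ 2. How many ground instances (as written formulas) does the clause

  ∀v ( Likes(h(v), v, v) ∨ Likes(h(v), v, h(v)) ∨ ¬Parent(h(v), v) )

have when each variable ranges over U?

6

Ground terms of depth ≤ 2:
  Let N_k = |{terms of depth ≤ k}|. Then N_0 = 2 and N_k = 2 + N_{k-1} for k ≥ 1 (one summand per function symbol, arity giving the exponent).
  N_0 = 2
  N_1 = 2 + 2 = 4
  N_2 = 2 + 4 = 6
So there are 6 ground terms available for substitution.
There is 1 variable to instantiate (v),  occurring in at least one literal, so different choices give different ground instances.
Number of ground instances = 6.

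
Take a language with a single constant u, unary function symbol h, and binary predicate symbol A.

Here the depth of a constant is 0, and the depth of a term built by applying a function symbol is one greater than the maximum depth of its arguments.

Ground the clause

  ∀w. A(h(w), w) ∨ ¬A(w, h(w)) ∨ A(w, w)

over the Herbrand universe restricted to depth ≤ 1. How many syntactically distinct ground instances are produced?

2

Ground terms of depth ≤ 1:
  Write N_k for the number of ground terms of depth ≤ k. A term of depth ≤ k is either a constant or a function symbol applied to arguments of depth ≤ k−1, so N_k = 1 + N_{k-1}.
  N_0 = 1
  N_1 = 1 + 1 = 2
So there are 2 ground terms available for substitution.
The body mentions the single quantified variable w; since ground terms form a free algebra, no two substitutions collapse to the same formula.
Number of ground instances = 2.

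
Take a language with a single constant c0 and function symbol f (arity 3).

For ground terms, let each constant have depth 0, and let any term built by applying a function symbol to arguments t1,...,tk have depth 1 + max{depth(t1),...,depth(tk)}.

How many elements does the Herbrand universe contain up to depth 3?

If N_k denotes the number of depth-≤k ground terms, the 1 constant gives N_0 = 1, and each function symbol of arity r contributes N_{k-1}^r new terms at level k: N_k = 1 + N_{k-1}^3.
N_0 = 1
N_1 = 1 + 1^3 = 2
N_2 = 1 + 2^3 = 9
N_3 = 1 + 9^3 = 730

730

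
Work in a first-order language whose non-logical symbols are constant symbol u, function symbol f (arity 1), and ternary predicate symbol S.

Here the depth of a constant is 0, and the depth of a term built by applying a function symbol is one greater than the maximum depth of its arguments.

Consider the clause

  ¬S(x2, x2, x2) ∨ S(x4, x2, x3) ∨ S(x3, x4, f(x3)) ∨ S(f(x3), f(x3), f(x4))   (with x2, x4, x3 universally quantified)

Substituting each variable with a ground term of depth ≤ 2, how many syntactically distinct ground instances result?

27

Ground terms of depth ≤ 2:
  If N_k denotes the number of depth-≤k ground terms, the 1 constant gives N_0 = 1, and each function symbol of arity r contributes N_{k-1}^r new terms at level k: N_k = 1 + N_{k-1}.
  N_0 = 1
  N_1 = 1 + 1 = 2
  N_2 = 1 + 2 = 3
  Explicitly: u, f(u), f(f(u)).
So there are 3 ground terms available for substitution.
The body mentions every one of the 3 quantified variables; since ground terms form a free algebra, no two substitutions collapse to the same formula.
Number of ground instances = 3^3 = 27.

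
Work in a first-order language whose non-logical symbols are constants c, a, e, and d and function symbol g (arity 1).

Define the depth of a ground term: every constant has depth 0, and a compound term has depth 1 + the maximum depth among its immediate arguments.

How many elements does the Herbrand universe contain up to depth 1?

8

Write N_k for the number of ground terms of depth ≤ k. A term of depth ≤ k is either a constant or a function symbol applied to arguments of depth ≤ k−1, so N_k = 4 + N_{k-1}.
N_0 = 4
N_1 = 4 + 4 = 8
Explicitly: c, a, e, d, g(c), g(a), g(e), g(d).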